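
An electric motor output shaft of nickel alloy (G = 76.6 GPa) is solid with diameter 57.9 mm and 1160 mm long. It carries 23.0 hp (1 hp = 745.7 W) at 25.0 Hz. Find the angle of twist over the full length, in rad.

0.00150 rad

ω = 2π·25.0 = 157.1 rad/s, so T = P/ω = 23.0×745.7 / 157.1 = 109.2 N·m.
J = πd⁴/32 = π(0.0579)⁴/32 = 1.103×10^-6 m⁴.
θ = T·L/(G·J) = 109.2 × 1.16 / (76.6×10⁹ × 1.103×10^-6) = 1.499×10^-3 rad.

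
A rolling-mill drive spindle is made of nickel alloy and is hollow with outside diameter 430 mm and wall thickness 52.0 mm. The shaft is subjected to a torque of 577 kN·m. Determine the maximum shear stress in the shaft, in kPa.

55200 kPa

J = π(d_o⁴ − d_i⁴)/32 = π(0.430⁴ − 0.326⁴)/32 = 2.248×10^-3 m⁴.
τ_max = T·r/J = 577000 × 0.215 / 2.248×10^-3 = 5.520×10^7 Pa.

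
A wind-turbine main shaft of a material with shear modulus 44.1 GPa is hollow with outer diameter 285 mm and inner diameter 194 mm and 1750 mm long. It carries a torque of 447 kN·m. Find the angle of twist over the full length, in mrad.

J = π(d_o⁴ − d_i⁴)/32 = π(0.285⁴ − 0.194⁴)/32 = 5.086×10^-4 m⁴.
θ = T·L/(G·J) = 447000 × 1.75 / (44.1×10⁹ × 5.086×10^-4) = 0.03487 rad.

34.9 mrad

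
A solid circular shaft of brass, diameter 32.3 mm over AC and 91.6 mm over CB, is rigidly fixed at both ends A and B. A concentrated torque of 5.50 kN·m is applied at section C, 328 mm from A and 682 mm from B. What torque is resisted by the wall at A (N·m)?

171 N·m

Compatibility: T_A·a/J_AC = T_B·b/J_CB with T_A + T_B = T₀.
J_AC = 1.07×10^-7 m⁴, J_CB = 6.91×10^-6 m⁴, so T_A = T₀·(J_AC/a)/((J_AC/a)+(J_CB/b)) = 171.3 N·m, T_B = 5329 N·m.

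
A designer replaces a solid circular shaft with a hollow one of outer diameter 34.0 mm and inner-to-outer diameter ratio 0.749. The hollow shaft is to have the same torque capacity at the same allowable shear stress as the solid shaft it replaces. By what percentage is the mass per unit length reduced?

43.5 %

Equal τ_max and T ⇒ the solid shaft needs d_s³ = d_o³(1−k⁴), so d_s = 34.0·(1−0.749⁴)^(1/3) = 29.98 mm.
Area ratio A_h/A_s = d_o²(1−k²)/d_s² = (1−k²)/(1−k⁴)^(2/3) = 0.5648.
Mass saving = 1 − 0.5648 = 43.5 %.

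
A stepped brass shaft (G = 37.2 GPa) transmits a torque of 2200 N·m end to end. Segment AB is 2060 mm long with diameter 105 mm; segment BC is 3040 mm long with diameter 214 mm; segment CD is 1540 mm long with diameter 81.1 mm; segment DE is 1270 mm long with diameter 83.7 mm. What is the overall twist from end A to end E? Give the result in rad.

J_AB = π(0.105)⁴/32 = 1.19×10^-5 m⁴; J_BC = π(0.214)⁴/32 = 2.06×10^-4 m⁴; J_CD = π(0.0811)⁴/32 = 4.25×10^-6 m⁴; J_DE = π(0.0837)⁴/32 = 4.82×10^-6 m⁴.
θ = (T/G)·Σ L_i/J_i = (2200/37.2×10⁹)·(2.06/1.19×10^-5 + 3.04/2.06×10^-4 + 1.54/4.25×10^-6 + 1.27/4.82×10^-6) = 0.04811 rad.

0.0481 rad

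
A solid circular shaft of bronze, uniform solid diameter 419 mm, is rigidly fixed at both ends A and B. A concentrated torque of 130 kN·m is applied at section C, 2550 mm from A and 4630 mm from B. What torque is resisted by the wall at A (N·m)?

83800 N·m

With uniform GJ and both ends fixed, compatibility θ_AC = θ_CB gives T_A·a = T_B·b, together with T_A + T_B = T₀.
T_A = T₀·b/(a+b) = 130000·4630/7180 = 83830 N·m; T_B = 46170 N·m.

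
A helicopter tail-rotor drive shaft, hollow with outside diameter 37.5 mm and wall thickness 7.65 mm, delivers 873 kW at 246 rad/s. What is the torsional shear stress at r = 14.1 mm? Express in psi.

ω = 246 rad/s, so T = P/ω = 873×10³ / 246.0 = 3549 N·m.
J = π(d_o⁴ − d_i⁴)/32 = π(0.0375⁴ − 0.0222⁴)/32 = 1.703×10^-7 m⁴.
Shear stress varies linearly with radius: τ = T·r/J = 3549 × 0.0141 / 1.703×10^-7 = 2.938×10^8 Pa.

42600 psi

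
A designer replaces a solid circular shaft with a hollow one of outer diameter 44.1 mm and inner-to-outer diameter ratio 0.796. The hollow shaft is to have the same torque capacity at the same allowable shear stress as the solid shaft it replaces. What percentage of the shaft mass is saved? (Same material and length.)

Equal τ_max and T ⇒ the solid shaft needs d_s³ = d_o³(1−k⁴), so d_s = 44.1·(1−0.796⁴)^(1/3) = 37.16 mm.
Area ratio A_h/A_s = d_o²(1−k²)/d_s² = (1−k²)/(1−k⁴)^(2/3) = 0.5159.
Mass saving = 1 − 0.5159 = 48.4 %.

48.4 %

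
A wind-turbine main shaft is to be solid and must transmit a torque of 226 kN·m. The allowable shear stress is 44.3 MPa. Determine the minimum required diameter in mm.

296 mm

For a solid shaft τ_max = 16T/(πd³), so d = (16T/(π τ_allow))^(1/3) = (16·226000/(π·4.43×10^7))^(1/3) = 0.2962 m.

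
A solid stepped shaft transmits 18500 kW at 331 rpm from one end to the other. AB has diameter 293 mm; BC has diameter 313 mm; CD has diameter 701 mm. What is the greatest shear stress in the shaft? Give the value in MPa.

ω = 2π·331/60 = 34.66 rad/s, so T = P/ω = 18500×10³ / 34.66 = 533700 N·m.
Under the same torque, τ_max = 16T/(πd³) is largest where d is smallest — segment AB (d = 293 mm).
τ_max = 16·533700/(π·(0.293)³) = 1.081×10^8 Pa.

108 MPa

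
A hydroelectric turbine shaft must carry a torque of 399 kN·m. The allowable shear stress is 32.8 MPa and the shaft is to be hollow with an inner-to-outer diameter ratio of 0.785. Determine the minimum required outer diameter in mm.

For a hollow shaft with d_i/d_o = 0.785: τ_max = 16T/(π d_o³ (1−k⁴)), so d_o = [16T/(π τ_allow (1−k⁴))]^(1/3) = [16·399000/(π·3.28×10^7·0.6203)]^(1/3) = 0.4640 m.

464 mm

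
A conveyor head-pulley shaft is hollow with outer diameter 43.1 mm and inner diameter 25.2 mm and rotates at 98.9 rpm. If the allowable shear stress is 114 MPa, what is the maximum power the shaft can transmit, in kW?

16.4 kW

J = π(d_o⁴ − d_i⁴)/32 = π(0.0431⁴ − 0.0252⁴)/32 = 2.992×10^-7 m⁴.
T_max = τ_allow·J/r = 1.14×10^8 × 2.992×10^-7 / 0.0215 = 1583 N·m.
ω = 2π·98.9/60 = 10.36 rad/s, so P_max = T_max·ω = 1.639×10^4 W.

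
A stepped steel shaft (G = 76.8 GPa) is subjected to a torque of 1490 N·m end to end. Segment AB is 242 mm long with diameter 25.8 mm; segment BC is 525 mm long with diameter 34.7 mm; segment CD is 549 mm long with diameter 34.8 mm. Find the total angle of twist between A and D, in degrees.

J_AB = π(0.0258)⁴/32 = 4.35×10^-8 m⁴; J_BC = π(0.0347)⁴/32 = 1.42×10^-7 m⁴; J_CD = π(0.0348)⁴/32 = 1.44×10^-7 m⁴.
θ = (T/G)·Σ L_i/J_i = (1490/76.8×10⁹)·(0.242/4.35×10^-8 + 0.525/1.42×10^-7 + 0.549/1.44×10^-7) = 0.2535 rad.

14.5°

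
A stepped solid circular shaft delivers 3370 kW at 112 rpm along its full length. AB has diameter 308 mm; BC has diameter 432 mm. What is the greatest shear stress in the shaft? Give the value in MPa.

50.1 MPa

ω = 2π·112/60 = 11.73 rad/s, so T = P/ω = 3370×10³ / 11.73 = 287300 N·m.
Under the same torque, τ_max = 16T/(πd³) is largest where d is smallest — segment AB (d = 308 mm).
τ_max = 16·287300/(π·(0.308)³) = 5.008×10^7 Pa.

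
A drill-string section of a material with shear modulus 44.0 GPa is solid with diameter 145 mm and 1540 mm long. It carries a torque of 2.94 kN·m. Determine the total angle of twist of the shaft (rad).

J = πd⁴/32 = π(0.145)⁴/32 = 4.340×10^-5 m⁴.
θ = T·L/(G·J) = 2940 × 1.54 / (44.0×10⁹ × 4.340×10^-5) = 2.371×10^-3 rad.

0.00237 rad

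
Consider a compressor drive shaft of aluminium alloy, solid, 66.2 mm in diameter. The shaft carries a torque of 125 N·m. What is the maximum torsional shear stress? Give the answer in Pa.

2.19e6 Pa

J = πd⁴/32 = π(0.0662)⁴/32 = 1.886×10^-6 m⁴.
τ_max = T·r/J = 125.0 × 0.0331 / 1.886×10^-6 = 2.194×10^6 Pa.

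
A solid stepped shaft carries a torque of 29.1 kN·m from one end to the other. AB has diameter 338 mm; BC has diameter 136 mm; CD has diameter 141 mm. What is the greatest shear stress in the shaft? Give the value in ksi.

Under the same torque, τ_max = 16T/(πd³) is largest where d is smallest — segment BC (d = 136 mm).
τ_max = 16·29100/(π·(0.136)³) = 5.892×10^7 Pa.

8.55 ksi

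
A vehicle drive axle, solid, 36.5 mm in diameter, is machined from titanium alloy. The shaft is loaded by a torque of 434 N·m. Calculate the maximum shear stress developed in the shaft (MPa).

J = πd⁴/32 = π(0.0365)⁴/32 = 1.742×10^-7 m⁴.
τ_max = T·r/J = 434.0 × 0.0182 / 1.742×10^-7 = 4.545×10^7 Pa.

45.5 MPa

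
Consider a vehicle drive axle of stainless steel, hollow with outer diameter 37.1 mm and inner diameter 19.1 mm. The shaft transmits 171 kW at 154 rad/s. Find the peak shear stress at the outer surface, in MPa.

ω = 154 rad/s, so T = P/ω = 171×10³ / 154.0 = 1110 N·m.
J = π(d_o⁴ − d_i⁴)/32 = π(0.0371⁴ − 0.0191⁴)/32 = 1.729×10^-7 m⁴.
τ_max = T·r/J = 1110 × 0.0186 / 1.729×10^-7 = 1.191×10^8 Pa.

119 MPa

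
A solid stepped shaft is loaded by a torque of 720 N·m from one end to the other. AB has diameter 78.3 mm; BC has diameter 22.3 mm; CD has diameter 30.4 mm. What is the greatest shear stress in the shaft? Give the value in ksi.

48.0 ksi

Under the same torque, τ_max = 16T/(πd³) is largest where d is smallest — segment BC (d = 22.3 mm).
τ_max = 16·720.0/(π·(0.0223)³) = 3.307×10^8 Pa.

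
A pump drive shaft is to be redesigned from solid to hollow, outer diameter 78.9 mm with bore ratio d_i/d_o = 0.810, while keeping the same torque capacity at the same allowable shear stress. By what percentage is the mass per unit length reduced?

49.9 %

Equal τ_max and T ⇒ the solid shaft needs d_s³ = d_o³(1−k⁴), so d_s = 78.9·(1−0.810⁴)^(1/3) = 65.40 mm.
Area ratio A_h/A_s = d_o²(1−k²)/d_s² = (1−k²)/(1−k⁴)^(2/3) = 0.5005.
Mass saving = 1 − 0.5005 = 49.9 %.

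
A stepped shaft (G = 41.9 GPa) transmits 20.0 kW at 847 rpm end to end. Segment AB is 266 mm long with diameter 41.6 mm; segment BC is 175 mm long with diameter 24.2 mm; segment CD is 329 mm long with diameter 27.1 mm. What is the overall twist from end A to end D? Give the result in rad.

0.0663 rad

ω = 2π·847/60 = 88.70 rad/s, so T = P/ω = 20.0×10³ / 88.70 = 225.5 N·m.
J_AB = π(0.0416)⁴/32 = 2.94×10^-7 m⁴; J_BC = π(0.0242)⁴/32 = 3.37×10^-8 m⁴; J_CD = π(0.0271)⁴/32 = 5.30×10^-8 m⁴.
θ = (T/G)·Σ L_i/J_i = (225.5/41.9×10⁹)·(0.266/2.94×10^-7 + 0.175/3.37×10^-8 + 0.329/5.30×10^-8) = 0.06627 rad.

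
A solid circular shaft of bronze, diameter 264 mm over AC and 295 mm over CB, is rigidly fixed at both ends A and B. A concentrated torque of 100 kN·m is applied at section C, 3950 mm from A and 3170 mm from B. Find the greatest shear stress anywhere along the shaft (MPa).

13.1 MPa

Compatibility: T_A·a/J_AC = T_B·b/J_CB with T_A + T_B = T₀.
J_AC = 4.77×10^-4 m⁴, J_CB = 7.44×10^-4 m⁴, so T_A = T₀·(J_AC/a)/((J_AC/a)+(J_CB/b)) = 33980 N·m, T_B = 66020 N·m.
τ in each portion: τ_AC = 9.41×10^6 Pa, τ_CB = 1.31×10^7 Pa; maximum is in CB.
τ_max = T_CB·r/J = 66020·0.147/7.44×10^-4 = 1.310×10^7 Pa.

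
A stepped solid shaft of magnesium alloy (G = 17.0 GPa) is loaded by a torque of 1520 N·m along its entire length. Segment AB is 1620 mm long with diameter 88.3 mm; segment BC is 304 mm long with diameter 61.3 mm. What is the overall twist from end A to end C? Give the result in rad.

0.0439 rad

J_AB = π(0.0883)⁴/32 = 5.97×10^-6 m⁴; J_BC = π(0.0613)⁴/32 = 1.39×10^-6 m⁴.
θ = (T/G)·Σ L_i/J_i = (1520/17.0×10⁹)·(1.62/5.97×10^-6 + 0.304/1.39×10^-6) = 0.04388 rad.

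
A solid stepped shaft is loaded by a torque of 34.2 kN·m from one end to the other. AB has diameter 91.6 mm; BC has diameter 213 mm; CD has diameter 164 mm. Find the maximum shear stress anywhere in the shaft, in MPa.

227 MPa

Under the same torque, τ_max = 16T/(πd³) is largest where d is smallest — segment AB (d = 91.6 mm).
τ_max = 16·34200/(π·(0.0916)³) = 2.266×10^8 Pa.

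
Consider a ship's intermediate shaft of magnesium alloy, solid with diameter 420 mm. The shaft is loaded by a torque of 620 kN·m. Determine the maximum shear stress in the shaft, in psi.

6180 psi

J = πd⁴/32 = π(0.420)⁴/32 = 3.055×10^-3 m⁴.
τ_max = T·r/J = 620000 × 0.210 / 3.055×10^-3 = 4.262×10^7 Pa.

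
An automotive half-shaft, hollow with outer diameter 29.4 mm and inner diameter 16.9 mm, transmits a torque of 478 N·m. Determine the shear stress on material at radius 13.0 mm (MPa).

95.1 MPa

J = π(d_o⁴ − d_i⁴)/32 = π(0.0294⁴ − 0.0169⁴)/32 = 6.534×10^-8 m⁴.
Shear stress varies linearly with radius: τ = T·r/J = 478.0 × 0.0130 / 6.534×10^-8 = 9.510×10^7 Pa.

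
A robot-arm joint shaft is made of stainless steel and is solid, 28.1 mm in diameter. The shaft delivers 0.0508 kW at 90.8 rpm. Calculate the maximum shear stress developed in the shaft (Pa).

1.23e6 Pa

ω = 2π·90.8/60 = 9.509 rad/s, so T = P/ω = 0.0508×10³ / 9.509 = 5.343 N·m.
J = πd⁴/32 = π(0.0281)⁴/32 = 6.121×10^-8 m⁴.
τ_max = T·r/J = 5.343 × 0.0140 / 6.121×10^-8 = 1.226×10^6 Pa.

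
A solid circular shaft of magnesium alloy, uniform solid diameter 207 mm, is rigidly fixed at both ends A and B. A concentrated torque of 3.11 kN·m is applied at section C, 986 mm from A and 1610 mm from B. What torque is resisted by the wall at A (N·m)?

With uniform GJ and both ends fixed, compatibility θ_AC = θ_CB gives T_A·a = T_B·b, together with T_A + T_B = T₀.
T_A = T₀·b/(a+b) = 3110·1610/2596 = 1929 N·m; T_B = 1181 N·m.

1930 N·m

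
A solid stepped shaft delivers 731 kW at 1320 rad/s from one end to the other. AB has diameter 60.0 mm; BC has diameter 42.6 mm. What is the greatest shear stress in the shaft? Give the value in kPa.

36500 kPa

ω = 1320 rad/s, so T = P/ω = 731×10³ / 1320 = 553.8 N·m.
Under the same torque, τ_max = 16T/(πd³) is largest where d is smallest — segment BC (d = 42.6 mm).
τ_max = 16·553.8/(π·(0.0426)³) = 3.648×10^7 Pa.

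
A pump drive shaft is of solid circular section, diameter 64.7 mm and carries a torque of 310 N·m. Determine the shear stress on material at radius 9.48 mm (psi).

248 psi

J = πd⁴/32 = π(0.0647)⁴/32 = 1.720×10^-6 m⁴.
Shear stress varies linearly with radius: τ = T·r/J = 310.0 × 0.00948 / 1.720×10^-6 = 1.708×10^6 Pa.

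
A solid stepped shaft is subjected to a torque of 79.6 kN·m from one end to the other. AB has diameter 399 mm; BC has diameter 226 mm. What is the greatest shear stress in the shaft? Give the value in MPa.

Under the same torque, τ_max = 16T/(πd³) is largest where d is smallest — segment BC (d = 226 mm).
τ_max = 16·79600/(π·(0.226)³) = 3.512×10^7 Pa.

35.1 MPa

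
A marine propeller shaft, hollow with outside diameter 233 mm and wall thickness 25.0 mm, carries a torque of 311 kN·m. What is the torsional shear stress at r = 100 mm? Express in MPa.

174 MPa

J = π(d_o⁴ − d_i⁴)/32 = π(0.233⁴ − 0.183⁴)/32 = 1.792×10^-4 m⁴.
Shear stress varies linearly with radius: τ = T·r/J = 311000 × 0.100 / 1.792×10^-4 = 1.735×10^8 Pa.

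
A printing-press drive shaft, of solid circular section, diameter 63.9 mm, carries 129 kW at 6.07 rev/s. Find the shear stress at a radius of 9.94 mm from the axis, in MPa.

ω = 2π·6.07 = 38.14 rad/s, so T = P/ω = 129×10³ / 38.14 = 3382 N·m.
J = πd⁴/32 = π(0.0639)⁴/32 = 1.637×10^-6 m⁴.
Shear stress varies linearly with radius: τ = T·r/J = 3382 × 0.00994 / 1.637×10^-6 = 2.054×10^7 Pa.

20.5 MPa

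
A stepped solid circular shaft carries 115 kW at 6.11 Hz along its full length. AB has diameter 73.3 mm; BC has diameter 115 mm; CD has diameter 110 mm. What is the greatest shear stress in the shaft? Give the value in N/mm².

38.7 N/mm²

ω = 2π·6.11 = 38.39 rad/s, so T = P/ω = 115×10³ / 38.39 = 2996 N·m.
Under the same torque, τ_max = 16T/(πd³) is largest where d is smallest — segment AB (d = 73.3 mm).
τ_max = 16·2996/(π·(0.0733)³) = 3.874×10^7 Pa.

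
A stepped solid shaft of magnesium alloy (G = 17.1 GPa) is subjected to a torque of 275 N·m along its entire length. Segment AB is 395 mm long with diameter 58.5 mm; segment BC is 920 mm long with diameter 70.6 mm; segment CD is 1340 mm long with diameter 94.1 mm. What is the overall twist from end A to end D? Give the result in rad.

0.0144 rad

J_AB = π(0.0585)⁴/32 = 1.15×10^-6 m⁴; J_BC = π(0.0706)⁴/32 = 2.44×10^-6 m⁴; J_CD = π(0.0941)⁴/32 = 7.70×10^-6 m⁴.
θ = (T/G)·Σ L_i/J_i = (275.0/17.1×10⁹)·(0.395/1.15×10^-6 + 0.920/2.44×10^-6 + 1.34/7.70×10^-6) = 0.01439 rad.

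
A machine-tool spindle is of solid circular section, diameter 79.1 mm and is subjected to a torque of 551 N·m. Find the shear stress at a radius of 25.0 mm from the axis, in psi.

520 psi

J = πd⁴/32 = π(0.0791)⁴/32 = 3.843×10^-6 m⁴.
Shear stress varies linearly with radius: τ = T·r/J = 551.0 × 0.0250 / 3.843×10^-6 = 3.584×10^6 Pa.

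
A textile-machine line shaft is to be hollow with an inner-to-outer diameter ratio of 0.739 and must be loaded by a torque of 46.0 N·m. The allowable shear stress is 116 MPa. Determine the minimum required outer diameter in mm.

For a hollow shaft with d_i/d_o = 0.739: τ_max = 16T/(π d_o³ (1−k⁴)), so d_o = [16T/(π τ_allow (1−k⁴))]^(1/3) = [16·46.00/(π·1.16×10^8·0.7018)]^(1/3) = 0.01422 m.

14.2 mm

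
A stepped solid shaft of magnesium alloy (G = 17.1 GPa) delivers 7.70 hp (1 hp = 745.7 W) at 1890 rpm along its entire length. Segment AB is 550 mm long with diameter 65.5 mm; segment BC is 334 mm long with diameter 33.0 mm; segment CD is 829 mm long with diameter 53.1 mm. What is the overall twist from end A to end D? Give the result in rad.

ω = 2π·1890/60 = 197.9 rad/s, so T = P/ω = 7.70×745.7 / 197.9 = 29.01 N·m.
J_AB = π(0.0655)⁴/32 = 1.81×10^-6 m⁴; J_BC = π(0.0330)⁴/32 = 1.16×10^-7 m⁴; J_CD = π(0.0531)⁴/32 = 7.81×10^-7 m⁴.
θ = (T/G)·Σ L_i/J_i = (29.01/17.1×10⁹)·(0.550/1.81×10^-6 + 0.334/1.16×10^-7 + 0.829/7.81×10^-7) = 7.185×10^-3 rad.

0.00719 rad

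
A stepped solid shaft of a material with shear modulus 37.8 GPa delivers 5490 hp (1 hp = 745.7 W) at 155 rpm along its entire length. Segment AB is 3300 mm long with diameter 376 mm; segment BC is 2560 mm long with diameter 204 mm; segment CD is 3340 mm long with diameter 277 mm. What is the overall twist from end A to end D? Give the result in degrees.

ω = 2π·155/60 = 16.23 rad/s, so T = P/ω = 5490×745.7 / 16.23 = 252200 N·m.
J_AB = π(0.376)⁴/32 = 1.96×10^-3 m⁴; J_BC = π(0.204)⁴/32 = 1.70×10^-4 m⁴; J_CD = π(0.277)⁴/32 = 5.78×10^-4 m⁴.
θ = (T/G)·Σ L_i/J_i = (252200/37.8×10⁹)·(3.30/1.96×10^-3 + 2.56/1.70×10^-4 + 3.34/5.78×10^-4) = 0.1502 rad.

8.61°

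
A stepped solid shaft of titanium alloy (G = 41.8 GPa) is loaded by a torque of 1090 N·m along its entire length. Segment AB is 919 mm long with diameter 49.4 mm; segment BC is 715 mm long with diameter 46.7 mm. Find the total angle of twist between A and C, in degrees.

4.64°

J_AB = π(0.0494)⁴/32 = 5.85×10^-7 m⁴; J_BC = π(0.0467)⁴/32 = 4.67×10^-7 m⁴.
θ = (T/G)·Σ L_i/J_i = (1090/41.8×10⁹)·(0.919/5.85×10^-7 + 0.715/4.67×10^-7) = 0.08092 rad.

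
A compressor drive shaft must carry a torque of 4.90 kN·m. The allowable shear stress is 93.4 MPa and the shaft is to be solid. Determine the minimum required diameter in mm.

For a solid shaft τ_max = 16T/(πd³), so d = (16T/(π τ_allow))^(1/3) = (16·4900/(π·9.34×10^7))^(1/3) = 0.06441 m.

64.4 mm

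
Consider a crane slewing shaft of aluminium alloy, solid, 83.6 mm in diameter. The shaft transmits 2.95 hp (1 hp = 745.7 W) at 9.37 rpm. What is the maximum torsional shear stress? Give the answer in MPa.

ω = 2π·9.37/60 = 0.9812 rad/s, so T = P/ω = 2.95×745.7 / 0.9812 = 2242 N·m.
J = πd⁴/32 = π(0.0836)⁴/32 = 4.795×10^-6 m⁴.
τ_max = T·r/J = 2242 × 0.0418 / 4.795×10^-6 = 1.954×10^7 Pa.

19.5 MPa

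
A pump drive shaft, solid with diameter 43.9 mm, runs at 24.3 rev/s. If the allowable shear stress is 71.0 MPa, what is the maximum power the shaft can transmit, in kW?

180 kW

J = πd⁴/32 = π(0.0439)⁴/32 = 3.646×10^-7 m⁴.
T_max = τ_allow·J/r = 7.10×10^7 × 3.646×10^-7 / 0.0220 = 1179 N·m.
ω = 2π·24.3 = 152.7 rad/s, so P_max = T_max·ω = 1.801×10^5 W.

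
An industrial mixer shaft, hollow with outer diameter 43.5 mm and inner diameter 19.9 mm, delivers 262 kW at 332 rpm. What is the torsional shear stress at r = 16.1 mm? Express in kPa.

ω = 2π·332/60 = 34.77 rad/s, so T = P/ω = 262×10³ / 34.77 = 7536 N·m.
J = π(d_o⁴ − d_i⁴)/32 = π(0.0435⁴ − 0.0199⁴)/32 = 3.361×10^-7 m⁴.
Shear stress varies linearly with radius: τ = T·r/J = 7536 × 0.0161 / 3.361×10^-7 = 3.610×10^8 Pa.

361000 kPa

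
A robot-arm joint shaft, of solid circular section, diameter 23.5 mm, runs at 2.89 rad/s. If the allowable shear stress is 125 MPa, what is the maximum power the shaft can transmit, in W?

J = πd⁴/32 = π(0.0235)⁴/32 = 2.994×10^-8 m⁴.
T_max = τ_allow·J/r = 1.25×10^8 × 2.994×10^-8 / 0.0118 = 318.5 N·m.
ω = 2.89 rad/s, so P_max = T_max·ω = 920.5 W.

921 W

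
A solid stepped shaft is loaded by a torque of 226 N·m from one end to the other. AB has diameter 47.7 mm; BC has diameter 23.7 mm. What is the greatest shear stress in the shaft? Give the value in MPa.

Under the same torque, τ_max = 16T/(πd³) is largest where d is smallest — segment BC (d = 23.7 mm).
τ_max = 16·226.0/(π·(0.0237)³) = 8.646×10^7 Pa.

86.5 MPa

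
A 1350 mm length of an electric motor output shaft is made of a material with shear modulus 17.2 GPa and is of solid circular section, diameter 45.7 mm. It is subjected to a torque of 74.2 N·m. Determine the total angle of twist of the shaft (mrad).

13.6 mrad

J = πd⁴/32 = π(0.0457)⁴/32 = 4.282×10^-7 m⁴.
θ = T·L/(G·J) = 74.20 × 1.35 / (17.2×10⁹ × 4.282×10^-7) = 0.01360 rad.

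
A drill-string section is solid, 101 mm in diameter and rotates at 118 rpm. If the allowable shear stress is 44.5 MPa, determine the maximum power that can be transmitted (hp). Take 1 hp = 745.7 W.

J = πd⁴/32 = π(0.101)⁴/32 = 1.022×10^-5 m⁴.
T_max = τ_allow·J/r = 4.45×10^7 × 1.022×10^-5 / 0.0505 = 9002 N·m.
ω = 2π·118/60 = 12.36 rad/s, so P_max = T_max·ω = 1.112×10^5 W.

149 hp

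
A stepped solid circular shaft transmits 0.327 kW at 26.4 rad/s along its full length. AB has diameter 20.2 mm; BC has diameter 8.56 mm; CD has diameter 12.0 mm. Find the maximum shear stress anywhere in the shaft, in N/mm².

ω = 26.4 rad/s, so T = P/ω = 0.327×10³ / 26.40 = 12.39 N·m.
Under the same torque, τ_max = 16T/(πd³) is largest where d is smallest — segment BC (d = 8.56 mm).
τ_max = 16·12.39/(π·(0.00856)³) = 1.006×10^8 Pa.

101 N/mm²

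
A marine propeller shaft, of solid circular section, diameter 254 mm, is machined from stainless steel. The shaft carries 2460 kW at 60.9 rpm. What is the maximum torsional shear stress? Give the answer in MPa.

120 MPa

ω = 2π·60.9/60 = 6.377 rad/s, so T = P/ω = 2460×10³ / 6.377 = 385700 N·m.
J = πd⁴/32 = π(0.254)⁴/32 = 4.086×10^-4 m⁴.
τ_max = T·r/J = 385700 × 0.127 / 4.086×10^-4 = 1.199×10^8 Pa.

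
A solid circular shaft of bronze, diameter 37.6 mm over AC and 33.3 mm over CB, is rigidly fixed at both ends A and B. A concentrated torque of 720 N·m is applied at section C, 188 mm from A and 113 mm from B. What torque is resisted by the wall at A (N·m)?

356 N·m

Compatibility: T_A·a/J_AC = T_B·b/J_CB with T_A + T_B = T₀.
J_AC = 1.96×10^-7 m⁴, J_CB = 1.21×10^-7 m⁴, so T_A = T₀·(J_AC/a)/((J_AC/a)+(J_CB/b)) = 355.8 N·m, T_B = 364.2 N·m.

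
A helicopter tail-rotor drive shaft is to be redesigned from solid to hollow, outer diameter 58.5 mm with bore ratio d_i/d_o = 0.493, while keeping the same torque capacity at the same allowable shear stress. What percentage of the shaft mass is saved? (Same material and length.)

21.2 %

Equal τ_max and T ⇒ the solid shaft needs d_s³ = d_o³(1−k⁴), so d_s = 58.5·(1−0.493⁴)^(1/3) = 57.32 mm.
Area ratio A_h/A_s = d_o²(1−k²)/d_s² = (1−k²)/(1−k⁴)^(2/3) = 0.7883.
Mass saving = 1 − 0.7883 = 21.2 %.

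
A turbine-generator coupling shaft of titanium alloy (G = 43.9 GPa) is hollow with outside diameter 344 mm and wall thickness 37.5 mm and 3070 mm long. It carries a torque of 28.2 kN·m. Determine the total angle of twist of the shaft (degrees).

J = π(d_o⁴ − d_i⁴)/32 = π(0.344⁴ − 0.269⁴)/32 = 8.607×10^-4 m⁴.
θ = T·L/(G·J) = 28200 × 3.07 / (43.9×10⁹ × 8.607×10^-4) = 2.291×10^-3 rad.

0.131°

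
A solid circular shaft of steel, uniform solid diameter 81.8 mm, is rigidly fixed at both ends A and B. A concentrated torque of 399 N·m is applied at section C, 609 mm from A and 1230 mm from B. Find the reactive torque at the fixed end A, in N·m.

267 N·m

With uniform GJ and both ends fixed, compatibility θ_AC = θ_CB gives T_A·a = T_B·b, together with T_A + T_B = T₀.
T_A = T₀·b/(a+b) = 399.0·1230/1839 = 266.9 N·m; T_B = 132.1 N·m.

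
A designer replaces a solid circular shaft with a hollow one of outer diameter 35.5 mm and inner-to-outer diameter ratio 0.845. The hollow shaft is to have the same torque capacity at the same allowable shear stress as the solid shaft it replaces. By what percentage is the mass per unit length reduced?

54.0 %

Equal τ_max and T ⇒ the solid shaft needs d_s³ = d_o³(1−k⁴), so d_s = 35.5·(1−0.845⁴)^(1/3) = 27.99 mm.
Area ratio A_h/A_s = d_o²(1−k²)/d_s² = (1−k²)/(1−k⁴)^(2/3) = 0.4600.
Mass saving = 1 − 0.4600 = 54.0 %.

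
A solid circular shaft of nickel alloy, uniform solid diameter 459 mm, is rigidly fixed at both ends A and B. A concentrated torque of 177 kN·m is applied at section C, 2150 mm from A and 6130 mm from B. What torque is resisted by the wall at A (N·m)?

With uniform GJ and both ends fixed, compatibility θ_AC = θ_CB gives T_A·a = T_B·b, together with T_A + T_B = T₀.
T_A = T₀·b/(a+b) = 177000·6130/8280 = 131000 N·m; T_B = 45960 N·m.

131000 N·m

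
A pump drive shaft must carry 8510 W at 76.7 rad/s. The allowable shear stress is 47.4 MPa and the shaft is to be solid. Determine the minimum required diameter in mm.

22.8 mm

ω = 76.7 rad/s, so T = P/ω = 8510 / 76.70 = 111.0 N·m.
For a solid shaft τ_max = 16T/(πd³), so d = (16T/(π τ_allow))^(1/3) = (16·111.0/(π·4.74×10^7))^(1/3) = 0.02284 m.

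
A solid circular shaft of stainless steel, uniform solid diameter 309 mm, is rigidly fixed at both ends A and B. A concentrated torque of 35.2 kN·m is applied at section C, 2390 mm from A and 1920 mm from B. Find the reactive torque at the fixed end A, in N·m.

15700 N·m

With uniform GJ and both ends fixed, compatibility θ_AC = θ_CB gives T_A·a = T_B·b, together with T_A + T_B = T₀.
T_A = T₀·b/(a+b) = 35200·1920/4310 = 15680 N·m; T_B = 19520 N·m.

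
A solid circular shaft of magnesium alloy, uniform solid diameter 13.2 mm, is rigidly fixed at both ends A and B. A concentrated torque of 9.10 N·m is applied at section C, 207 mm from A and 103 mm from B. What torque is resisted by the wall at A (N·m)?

With uniform GJ and both ends fixed, compatibility θ_AC = θ_CB gives T_A·a = T_B·b, together with T_A + T_B = T₀.
T_A = T₀·b/(a+b) = 9.100·103/310.0 = 3.024 N·m; T_B = 6.076 N·m.

3.02 N·m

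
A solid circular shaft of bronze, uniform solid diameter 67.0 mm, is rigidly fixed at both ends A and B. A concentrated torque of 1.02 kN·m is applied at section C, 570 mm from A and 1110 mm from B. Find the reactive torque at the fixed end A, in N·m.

674 N·m

With uniform GJ and both ends fixed, compatibility θ_AC = θ_CB gives T_A·a = T_B·b, together with T_A + T_B = T₀.
T_A = T₀·b/(a+b) = 1020·1110/1680 = 673.9 N·m; T_B = 346.1 N·m.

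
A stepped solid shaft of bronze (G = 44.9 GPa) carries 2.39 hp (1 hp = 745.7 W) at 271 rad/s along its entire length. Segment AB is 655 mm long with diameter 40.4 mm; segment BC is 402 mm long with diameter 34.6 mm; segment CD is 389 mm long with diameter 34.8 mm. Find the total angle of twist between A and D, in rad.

ω = 271 rad/s, so T = P/ω = 2.39×745.7 / 271.0 = 6.576 N·m.
J_AB = π(0.0404)⁴/32 = 2.62×10^-7 m⁴; J_BC = π(0.0346)⁴/32 = 1.41×10^-7 m⁴; J_CD = π(0.0348)⁴/32 = 1.44×10^-7 m⁴.
θ = (T/G)·Σ L_i/J_i = (6.576/44.9×10⁹)·(0.655/2.62×10^-7 + 0.402/1.41×10^-7 + 0.389/1.44×10^-7) = 1.181×10^-3 rad.

0.00118 rad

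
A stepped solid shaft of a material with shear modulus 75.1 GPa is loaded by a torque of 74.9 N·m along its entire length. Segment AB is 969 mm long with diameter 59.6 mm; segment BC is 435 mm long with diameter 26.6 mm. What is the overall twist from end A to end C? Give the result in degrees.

0.550°

J_AB = π(0.0596)⁴/32 = 1.24×10^-6 m⁴; J_BC = π(0.0266)⁴/32 = 4.92×10^-8 m⁴.
θ = (T/G)·Σ L_i/J_i = (74.90/75.1×10⁹)·(0.969/1.24×10^-6 + 0.435/4.92×10^-8) = 9.607×10^-3 rad.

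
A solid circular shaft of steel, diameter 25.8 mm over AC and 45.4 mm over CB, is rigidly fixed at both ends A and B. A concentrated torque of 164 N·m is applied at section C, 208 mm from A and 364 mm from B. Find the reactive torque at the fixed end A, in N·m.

Compatibility: T_A·a/J_AC = T_B·b/J_CB with T_A + T_B = T₀.
J_AC = 4.35×10^-8 m⁴, J_CB = 4.17×10^-7 m⁴, so T_A = T₀·(J_AC/a)/((J_AC/a)+(J_CB/b)) = 25.31 N·m, T_B = 138.7 N·m.

25.3 N·m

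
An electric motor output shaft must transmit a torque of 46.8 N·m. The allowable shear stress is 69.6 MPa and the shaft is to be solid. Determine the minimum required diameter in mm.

15.1 mm

For a solid shaft τ_max = 16T/(πd³), so d = (16T/(π τ_allow))^(1/3) = (16·46.80/(π·6.96×10^7))^(1/3) = 0.01507 m.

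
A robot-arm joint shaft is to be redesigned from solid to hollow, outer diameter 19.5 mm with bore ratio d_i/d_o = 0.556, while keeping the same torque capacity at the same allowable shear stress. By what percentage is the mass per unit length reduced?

Equal τ_max and T ⇒ the solid shaft needs d_s³ = d_o³(1−k⁴), so d_s = 19.5·(1−0.556⁴)^(1/3) = 18.86 mm.
Area ratio A_h/A_s = d_o²(1−k²)/d_s² = (1−k²)/(1−k⁴)^(2/3) = 0.7387.
Mass saving = 1 − 0.7387 = 26.1 %.

26.1 %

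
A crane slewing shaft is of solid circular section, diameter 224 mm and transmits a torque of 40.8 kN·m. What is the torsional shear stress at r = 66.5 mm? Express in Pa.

J = πd⁴/32 = π(0.224)⁴/32 = 2.472×10^-4 m⁴.
Shear stress varies linearly with radius: τ = T·r/J = 40800 × 0.0665 / 2.472×10^-4 = 1.098×10^7 Pa.

1.10e7 Pa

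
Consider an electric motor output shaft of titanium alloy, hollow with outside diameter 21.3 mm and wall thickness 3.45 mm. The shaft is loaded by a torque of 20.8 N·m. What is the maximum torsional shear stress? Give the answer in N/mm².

13.9 N/mm²

J = π(d_o⁴ − d_i⁴)/32 = π(0.0213⁴ − 0.0144⁴)/32 = 1.599×10^-8 m⁴.
τ_max = T·r/J = 20.80 × 0.0106 / 1.599×10^-8 = 1.386×10^7 Pa.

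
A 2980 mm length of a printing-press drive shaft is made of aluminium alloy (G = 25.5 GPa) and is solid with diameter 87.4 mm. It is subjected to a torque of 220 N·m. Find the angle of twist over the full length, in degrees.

0.257°

J = πd⁴/32 = π(0.0874)⁴/32 = 5.729×10^-6 m⁴.
θ = T·L/(G·J) = 220.0 × 2.98 / (25.5×10⁹ × 5.729×10^-6) = 4.488×10^-3 rad.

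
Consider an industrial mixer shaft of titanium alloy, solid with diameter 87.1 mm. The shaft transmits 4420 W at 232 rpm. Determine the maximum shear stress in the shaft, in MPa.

1.40 MPa

ω = 2π·232/60 = 24.29 rad/s, so T = P/ω = 4420 / 24.29 = 181.9 N·m.
J = πd⁴/32 = π(0.0871)⁴/32 = 5.650×10^-6 m⁴.
τ_max = T·r/J = 181.9 × 0.0435 / 5.650×10^-6 = 1.402×10^6 Pa.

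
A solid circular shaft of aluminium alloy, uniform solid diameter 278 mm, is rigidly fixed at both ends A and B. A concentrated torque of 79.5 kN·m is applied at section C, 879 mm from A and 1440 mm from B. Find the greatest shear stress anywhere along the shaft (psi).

1700 psi

With uniform GJ and both ends fixed, compatibility θ_AC = θ_CB gives T_A·a = T_B·b, together with T_A + T_B = T₀.
T_A = T₀·b/(a+b) = 79500·1440/2319 = 49370 N·m; T_B = 30130 N·m.
τ in each portion: τ_AC = 1.17×10^7 Pa, τ_CB = 7.14×10^6 Pa; maximum is in AC.
τ_max = T_AC·r/J = 49370·0.139/5.86×10^-4 = 1.170×10^7 Pa.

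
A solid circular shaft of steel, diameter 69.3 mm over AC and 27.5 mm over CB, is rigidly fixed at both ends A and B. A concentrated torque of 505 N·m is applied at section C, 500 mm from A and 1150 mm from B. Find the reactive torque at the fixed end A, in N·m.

500 N·m

Compatibility: T_A·a/J_AC = T_B·b/J_CB with T_A + T_B = T₀.
J_AC = 2.26×10^-6 m⁴, J_CB = 5.61×10^-8 m⁴, so T_A = T₀·(J_AC/a)/((J_AC/a)+(J_CB/b)) = 499.6 N·m, T_B = 5.386 N·m.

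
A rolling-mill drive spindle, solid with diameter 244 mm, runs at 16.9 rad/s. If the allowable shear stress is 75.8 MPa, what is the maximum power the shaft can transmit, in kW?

J = πd⁴/32 = π(0.244)⁴/32 = 3.480×10^-4 m⁴.
T_max = τ_allow·J/r = 7.58×10^7 × 3.480×10^-4 / 0.122 = 216200 N·m.
ω = 16.9 rad/s, so P_max = T_max·ω = 3.654×10^6 W.

3650 kW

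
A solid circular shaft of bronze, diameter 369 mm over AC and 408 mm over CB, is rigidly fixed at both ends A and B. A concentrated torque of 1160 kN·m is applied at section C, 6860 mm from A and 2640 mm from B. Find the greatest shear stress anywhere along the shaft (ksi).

Compatibility: T_A·a/J_AC = T_B·b/J_CB with T_A + T_B = T₀.
J_AC = 1.82×10^-3 m⁴, J_CB = 2.72×10^-3 m⁴, so T_A = T₀·(J_AC/a)/((J_AC/a)+(J_CB/b)) = 237500 N·m, T_B = 922500 N·m.
τ in each portion: τ_AC = 2.41×10^7 Pa, τ_CB = 6.92×10^7 Pa; maximum is in CB.
τ_max = T_CB·r/J = 922500·0.204/2.72×10^-3 = 6.917×10^7 Pa.

10.0 ksi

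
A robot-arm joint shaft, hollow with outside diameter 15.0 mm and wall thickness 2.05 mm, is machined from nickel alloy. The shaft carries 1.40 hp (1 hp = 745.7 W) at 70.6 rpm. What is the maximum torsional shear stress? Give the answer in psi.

42900 psi

ω = 2π·70.6/60 = 7.393 rad/s, so T = P/ω = 1.40×745.7 / 7.393 = 141.2 N·m.
J = π(d_o⁴ − d_i⁴)/32 = π(0.0150⁴ − 0.0109⁴)/32 = 3.584×10^-9 m⁴.
τ_max = T·r/J = 141.2 × 0.00750 / 3.584×10^-9 = 2.955×10^8 Pa.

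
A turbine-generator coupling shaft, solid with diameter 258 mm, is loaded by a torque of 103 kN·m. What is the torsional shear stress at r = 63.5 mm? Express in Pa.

J = πd⁴/32 = π(0.258)⁴/32 = 4.350×10^-4 m⁴.
Shear stress varies linearly with radius: τ = T·r/J = 103000 × 0.0635 / 4.350×10^-4 = 1.504×10^7 Pa.

1.50e7 Pa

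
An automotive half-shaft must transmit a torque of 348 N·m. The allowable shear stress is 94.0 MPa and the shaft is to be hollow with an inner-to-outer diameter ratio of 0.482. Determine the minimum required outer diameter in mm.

27.1 mm

For a hollow shaft with d_i/d_o = 0.482: τ_max = 16T/(π d_o³ (1−k⁴)), so d_o = [16T/(π τ_allow (1−k⁴))]^(1/3) = [16·348.0/(π·9.40×10^7·0.9460)]^(1/3) = 0.02711 m.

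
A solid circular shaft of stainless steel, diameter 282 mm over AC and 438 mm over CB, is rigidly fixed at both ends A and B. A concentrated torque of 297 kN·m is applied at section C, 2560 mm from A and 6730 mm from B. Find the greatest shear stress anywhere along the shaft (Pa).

Compatibility: T_A·a/J_AC = T_B·b/J_CB with T_A + T_B = T₀.
J_AC = 6.21×10^-4 m⁴, J_CB = 3.61×10^-3 m⁴, so T_A = T₀·(J_AC/a)/((J_AC/a)+(J_CB/b)) = 92420 N·m, T_B = 204600 N·m.
τ in each portion: τ_AC = 2.10×10^7 Pa, τ_CB = 1.24×10^7 Pa; maximum is in AC.
τ_max = T_AC·r/J = 92420·0.141/6.21×10^-4 = 2.099×10^7 Pa.

2.10e7 Pa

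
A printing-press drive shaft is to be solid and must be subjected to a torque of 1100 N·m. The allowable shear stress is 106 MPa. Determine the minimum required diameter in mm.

For a solid shaft τ_max = 16T/(πd³), so d = (16T/(π τ_allow))^(1/3) = (16·1100/(π·1.06×10^8))^(1/3) = 0.03753 m.

37.5 mm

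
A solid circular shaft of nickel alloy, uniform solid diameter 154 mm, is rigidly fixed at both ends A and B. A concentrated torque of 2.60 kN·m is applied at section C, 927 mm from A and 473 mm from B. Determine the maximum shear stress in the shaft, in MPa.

2.40 MPa

With uniform GJ and both ends fixed, compatibility θ_AC = θ_CB gives T_A·a = T_B·b, together with T_A + T_B = T₀.
T_A = T₀·b/(a+b) = 2600·473/1400 = 878.4 N·m; T_B = 1722 N·m.
τ in each portion: τ_AC = 1.22×10^6 Pa, τ_CB = 2.40×10^6 Pa; maximum is in CB.
τ_max = T_CB·r/J = 1722·0.0770/5.52×10^-5 = 2.401×10^6 Pa.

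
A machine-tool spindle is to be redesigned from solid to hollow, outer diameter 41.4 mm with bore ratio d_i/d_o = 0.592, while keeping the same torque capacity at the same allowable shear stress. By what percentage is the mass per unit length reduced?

29.1 %

Equal τ_max and T ⇒ the solid shaft needs d_s³ = d_o³(1−k⁴), so d_s = 41.4·(1−0.592⁴)^(1/3) = 39.63 mm.
Area ratio A_h/A_s = d_o²(1−k²)/d_s² = (1−k²)/(1−k⁴)^(2/3) = 0.7088.
Mass saving = 1 − 0.7088 = 29.1 %.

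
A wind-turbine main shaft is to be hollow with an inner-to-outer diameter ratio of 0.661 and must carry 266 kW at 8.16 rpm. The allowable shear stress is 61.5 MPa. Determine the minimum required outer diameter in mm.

ω = 2π·8.16/60 = 0.8545 rad/s, so T = P/ω = 266×10³ / 0.8545 = 311300 N·m.
For a hollow shaft with d_i/d_o = 0.661: τ_max = 16T/(π d_o³ (1−k⁴)), so d_o = [16T/(π τ_allow (1−k⁴))]^(1/3) = [16·311300/(π·6.15×10^7·0.8091)]^(1/3) = 0.3170 m.

317 mm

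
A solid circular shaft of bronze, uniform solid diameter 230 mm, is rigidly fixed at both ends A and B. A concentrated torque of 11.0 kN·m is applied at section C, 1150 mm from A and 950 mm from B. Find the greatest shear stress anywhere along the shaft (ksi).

0.366 ksi

With uniform GJ and both ends fixed, compatibility θ_AC = θ_CB gives T_A·a = T_B·b, together with T_A + T_B = T₀.
T_A = T₀·b/(a+b) = 11000·950/2100 = 4976 N·m; T_B = 6024 N·m.
τ in each portion: τ_AC = 2.08×10^6 Pa, τ_CB = 2.52×10^6 Pa; maximum is in CB.
τ_max = T_CB·r/J = 6024·0.115/2.75×10^-4 = 2.521×10^6 Pa.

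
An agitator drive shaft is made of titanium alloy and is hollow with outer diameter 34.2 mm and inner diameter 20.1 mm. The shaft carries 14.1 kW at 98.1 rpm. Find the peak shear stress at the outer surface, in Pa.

1.98e8 Pa

ω = 2π·98.1/60 = 10.27 rad/s, so T = P/ω = 14.1×10³ / 10.27 = 1373 N·m.
J = π(d_o⁴ − d_i⁴)/32 = π(0.0342⁴ − 0.0201⁴)/32 = 1.183×10^-7 m⁴.
τ_max = T·r/J = 1373 × 0.0171 / 1.183×10^-7 = 1.984×10^8 Pa.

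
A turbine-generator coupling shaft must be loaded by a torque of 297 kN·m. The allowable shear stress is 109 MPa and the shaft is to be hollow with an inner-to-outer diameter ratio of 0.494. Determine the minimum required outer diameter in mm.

245 mm

For a hollow shaft with d_i/d_o = 0.494: τ_max = 16T/(π d_o³ (1−k⁴)), so d_o = [16T/(π τ_allow (1−k⁴))]^(1/3) = [16·297000/(π·1.09×10^8·0.9404)]^(1/3) = 0.2453 m.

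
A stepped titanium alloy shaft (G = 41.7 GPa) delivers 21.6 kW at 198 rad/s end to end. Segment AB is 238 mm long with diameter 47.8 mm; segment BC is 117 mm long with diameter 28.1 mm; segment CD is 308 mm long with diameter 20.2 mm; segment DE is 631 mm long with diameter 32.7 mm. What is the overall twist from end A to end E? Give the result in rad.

0.0702 rad

ω = 198 rad/s, so T = P/ω = 21.6×10³ / 198.0 = 109.1 N·m.
J_AB = π(0.0478)⁴/32 = 5.13×10^-7 m⁴; J_BC = π(0.0281)⁴/32 = 6.12×10^-8 m⁴; J_CD = π(0.0202)⁴/32 = 1.63×10^-8 m⁴; J_DE = π(0.0327)⁴/32 = 1.12×10^-7 m⁴.
θ = (T/G)·Σ L_i/J_i = (109.1/41.7×10⁹)·(0.238/5.13×10^-7 + 0.117/6.12×10^-8 + 0.308/1.63×10^-8 + 0.631/1.12×10^-7) = 0.07022 rad.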